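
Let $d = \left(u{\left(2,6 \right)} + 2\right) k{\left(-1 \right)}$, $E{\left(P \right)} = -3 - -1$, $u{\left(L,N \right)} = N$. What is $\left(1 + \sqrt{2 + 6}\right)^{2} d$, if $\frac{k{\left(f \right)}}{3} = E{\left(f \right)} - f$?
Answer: $-216 - 96 \sqrt{2} \approx -351.76$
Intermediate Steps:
$E{\left(P \right)} = -2$ ($E{\left(P \right)} = -3 + 1 = -2$)
$k{\left(f \right)} = -6 - 3 f$ ($k{\left(f \right)} = 3 \left(-2 - f\right) = -6 - 3 f$)
$d = -24$ ($d = \left(6 + 2\right) \left(-6 - -3\right) = 8 \left(-6 + 3\right) = 8 \left(-3\right) = -24$)
$\left(1 + \sqrt{2 + 6}\right)^{2} d = \left(1 + \sqrt{2 + 6}\right)^{2} \left(-24\right) = \left(1 + \sqrt{8}\right)^{2} \left(-24\right) = \left(1 + 2 \sqrt{2}\right)^{2} \left(-24\right) = - 24 \left(1 + 2 \sqrt{2}\right)^{2}$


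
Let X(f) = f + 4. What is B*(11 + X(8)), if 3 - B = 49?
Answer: -1058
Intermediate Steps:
B = -46 (B = 3 - 1*49 = 3 - 49 = -46)
X(f) = 4 + f
B*(11 + X(8)) = -46*(11 + (4 + 8)) = -46*(11 + 12) = -46*23 = -1058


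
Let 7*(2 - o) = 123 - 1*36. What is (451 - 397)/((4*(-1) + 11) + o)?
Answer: -63/4 ≈ -15.750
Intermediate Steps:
o = -73/7 (o = 2 - (123 - 1*36)/7 = 2 - (123 - 36)/7 = 2 - ⅐*87 = 2 - 87/7 = -73/7 ≈ -10.429)
(451 - 397)/((4*(-1) + 11) + o) = (451 - 397)/((4*(-1) + 11) - 73/7) = 54/((-4 + 11) - 73/7) = 54/(7 - 73/7) = 54/(-24/7) = 54*(-7/24) = -63/4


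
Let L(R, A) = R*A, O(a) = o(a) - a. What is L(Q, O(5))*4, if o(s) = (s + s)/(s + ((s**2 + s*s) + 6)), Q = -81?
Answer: 95580/61 ≈ 1566.9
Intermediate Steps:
o(s) = 2*s/(6 + s + 2*s**2) (o(s) = (2*s)/(s + ((s**2 + s**2) + 6)) = (2*s)/(s + (2*s**2 + 6)) = (2*s)/(s + (6 + 2*s**2)) = (2*s)/(6 + s + 2*s**2) = 2*s/(6 + s + 2*s**2))
O(a) = -a + 2*a/(6 + a + 2*a**2) (O(a) = 2*a/(6 + a + 2*a**2) - a = -a + 2*a/(6 + a + 2*a**2))
L(R, A) = A*R
L(Q, O(5))*4 = ((5*(-4 - 1*5 - 2*5**2)/(6 + 5 + 2*5**2))*(-81))*4 = ((5*(-4 - 5 - 2*25)/(6 + 5 + 2*25))*(-81))*4 = ((5*(-4 - 5 - 50)/(6 + 5 + 50))*(-81))*4 = ((5*(-59)/61)*(-81))*4 = ((5*(1/61)*(-59))*(-81))*4 = -295/61*(-81)*4 = (23895/61)*4 = 95580/61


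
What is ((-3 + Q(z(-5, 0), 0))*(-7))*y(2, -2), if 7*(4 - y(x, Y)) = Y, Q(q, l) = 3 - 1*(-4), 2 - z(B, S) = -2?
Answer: -120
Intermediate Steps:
z(B, S) = 4 (z(B, S) = 2 - 1*(-2) = 2 + 2 = 4)
Q(q, l) = 7 (Q(q, l) = 3 + 4 = 7)
y(x, Y) = 4 - Y/7
((-3 + Q(z(-5, 0), 0))*(-7))*y(2, -2) = ((-3 + 7)*(-7))*(4 - ⅐*(-2)) = (4*(-7))*(4 + 2/7) = -28*30/7 = -120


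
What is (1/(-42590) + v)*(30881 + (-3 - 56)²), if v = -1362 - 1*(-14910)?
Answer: 9913597109739/21295 ≈ 4.6554e+8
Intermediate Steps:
v = 13548 (v = -1362 + 14910 = 13548)
(1/(-42590) + v)*(30881 + (-3 - 56)²) = (1/(-42590) + 13548)*(30881 + (-3 - 56)²) = (-1/42590 + 13548)*(30881 + (-59)²) = 577009319*(30881 + 3481)/42590 = (577009319/42590)*34362 = 9913597109739/21295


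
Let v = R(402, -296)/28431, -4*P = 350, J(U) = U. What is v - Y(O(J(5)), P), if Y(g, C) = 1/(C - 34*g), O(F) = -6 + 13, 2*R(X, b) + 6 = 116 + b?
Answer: -409/2056509 ≈ -0.00019888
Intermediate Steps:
R(X, b) = 55 + b/2 (R(X, b) = -3 + (116 + b)/2 = -3 + (58 + b/2) = 55 + b/2)
P = -175/2 (P = -¼*350 = -175/2 ≈ -87.500)
O(F) = 7
v = -31/9477 (v = (55 + (½)*(-296))/28431 = (55 - 148)*(1/28431) = -93*1/28431 = -31/9477 ≈ -0.0032711)
v - Y(O(J(5)), P) = -31/9477 - 1/(-175/2 - 34*7) = -31/9477 - 1/(-175/2 - 238) = -31/9477 - 1/(-651/2) = -31/9477 - 1*(-2/651) = -31/9477 + 2/651 = -409/2056509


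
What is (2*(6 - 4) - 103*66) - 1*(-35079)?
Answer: 28285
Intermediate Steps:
(2*(6 - 4) - 103*66) - 1*(-35079) = (2*2 - 6798) + 35079 = (4 - 6798) + 35079 = -6794 + 35079 = 28285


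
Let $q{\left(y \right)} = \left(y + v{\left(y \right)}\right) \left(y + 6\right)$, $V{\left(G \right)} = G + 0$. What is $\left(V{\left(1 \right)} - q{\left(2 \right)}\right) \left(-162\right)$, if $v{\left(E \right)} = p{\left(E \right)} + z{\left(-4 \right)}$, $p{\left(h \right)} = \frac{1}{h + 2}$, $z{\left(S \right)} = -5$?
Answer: $-3726$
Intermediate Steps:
$V{\left(G \right)} = G$
$p{\left(h \right)} = \frac{1}{2 + h}$
$v{\left(E \right)} = -5 + \frac{1}{2 + E}$ ($v{\left(E \right)} = \frac{1}{2 + E} - 5 = -5 + \frac{1}{2 + E}$)
$q{\left(y \right)} = \left(6 + y\right) \left(y + \frac{-9 - 5 y}{2 + y}\right)$ ($q{\left(y \right)} = \left(y + \frac{-9 - 5 y}{2 + y}\right) \left(y + 6\right) = \left(y + \frac{-9 - 5 y}{2 + y}\right) \left(6 + y\right) = \left(6 + y\right) \left(y + \frac{-9 - 5 y}{2 + y}\right)$)
$\left(V{\left(1 \right)} - q{\left(2 \right)}\right) \left(-162\right) = \left(1 - \frac{-54 + 2^{3} - 54 + 3 \cdot 2^{2}}{2 + 2}\right) \left(-162\right) = \left(1 - \frac{-54 + 8 - 54 + 3 \cdot 4}{4}\right) \left(-162\right) = \left(1 - \frac{-54 + 8 - 54 + 12}{4}\right) \left(-162\right) = \left(1 - \frac{1}{4} \left(-88\right)\right) \left(-162\right) = \left(1 - -22\right) \left(-162\right) = \left(1 + 22\right) \left(-162\right) = 23 \left(-162\right) = -3726$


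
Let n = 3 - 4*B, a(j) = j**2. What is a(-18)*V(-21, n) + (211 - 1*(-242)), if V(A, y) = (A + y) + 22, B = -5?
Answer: 8229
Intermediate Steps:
n = 23 (n = 3 - 4*(-5) = 3 + 20 = 23)
V(A, y) = 22 + A + y
a(-18)*V(-21, n) + (211 - 1*(-242)) = (-18)**2*(22 - 21 + 23) + (211 - 1*(-242)) = 324*24 + (211 + 242) = 7776 + 453 = 8229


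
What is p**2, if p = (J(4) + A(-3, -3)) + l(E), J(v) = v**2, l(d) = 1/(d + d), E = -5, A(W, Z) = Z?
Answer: 16641/100 ≈ 166.41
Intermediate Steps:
l(d) = 1/(2*d)
p = 129/10 (p = (4**2 - 3) + (1/2)/(-5) = (16 - 3) + (1/2)*(-1/5) = 13 - 1/10 = 129/10 ≈ 12.900)
p**2 = (129/10)**2 = 16641/100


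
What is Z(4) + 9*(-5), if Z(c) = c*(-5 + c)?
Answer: -49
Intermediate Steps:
Z(4) + 9*(-5) = 4*(-5 + 4) + 9*(-5) = 4*(-1) - 45 = -4 - 45 = -49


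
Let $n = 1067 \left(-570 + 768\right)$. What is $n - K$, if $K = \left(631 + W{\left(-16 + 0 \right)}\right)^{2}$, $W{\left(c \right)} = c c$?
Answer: $-575503$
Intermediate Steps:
$W{\left(c \right)} = c^{2}$
$K = 786769$ ($K = \left(631 + \left(-16 + 0\right)^{2}\right)^{2} = \left(631 + \left(-16\right)^{2}\right)^{2} = \left(631 + 256\right)^{2} = 887^{2} = 786769$)
$n = 211266$ ($n = 1067 \cdot 198 = 211266$)
$n - K = 211266 - 786769 = -575503$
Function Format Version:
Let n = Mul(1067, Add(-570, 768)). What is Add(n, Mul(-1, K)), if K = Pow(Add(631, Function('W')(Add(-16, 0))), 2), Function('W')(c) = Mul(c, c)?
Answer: -575503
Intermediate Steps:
Function('W')(c) = Pow(c, 2)
K = 786769 (K = Pow(Add(631, Pow(Add(-16, 0), 2)), 2) = Pow(Add(631, Pow(-16, 2)), 2) = Pow(Add(631, 256), 2) = Pow(887, 2) = 786769)
n = 211266 (n = Mul(1067, 198) = 211266)
Add(n, Mul(-1, K)) = Add(211266, Mul(-1, 786769)) = Add(211266, -786769) = -575503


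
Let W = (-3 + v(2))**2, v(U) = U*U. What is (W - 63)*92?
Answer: -5704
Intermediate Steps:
v(U) = U**2
W = 1 (W = (-3 + 2**2)**2 = (-3 + 4)**2 = 1**2 = 1)
(W - 63)*92 = (1 - 63)*92 = -62*92 = -5704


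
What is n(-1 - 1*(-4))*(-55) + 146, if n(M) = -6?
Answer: 476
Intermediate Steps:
n(-1 - 1*(-4))*(-55) + 146 = -6*(-55) + 146 = 330 + 146 = 476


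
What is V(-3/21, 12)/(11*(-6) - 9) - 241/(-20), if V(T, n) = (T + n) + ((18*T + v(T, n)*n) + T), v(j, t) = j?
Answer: 25097/2100 ≈ 11.951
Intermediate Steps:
V(T, n) = n + 20*T + T*n (V(T, n) = (T + n) + ((18*T + T*n) + T) = (T + n) + (19*T + T*n) = n + 20*T + T*n)
V(-3/21, 12)/(11*(-6) - 9) - 241/(-20) = (12 + 20*(-3/21) - 3/21*12)/(11*(-6) - 9) - 241/(-20) = (12 + 20*(-3*1/21) - 3*1/21*12)/(-66 - 9) - 241*(-1/20) = (12 + 20*(-1/7) - 1/7*12)/(-75) + 241/20 = (12 - 20/7 - 12/7)*(-1/75) + 241/20 = (52/7)*(-1/75) + 241/20 = -52/525 + 241/20 = 25097/2100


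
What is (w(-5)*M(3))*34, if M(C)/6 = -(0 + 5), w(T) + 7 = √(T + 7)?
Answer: 7140 - 1020*√2 ≈ 5697.5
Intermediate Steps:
w(T) = -7 + √(7 + T) (w(T) = -7 + √(T + 7) = -7 + √(7 + T))
M(C) = -30 (M(C) = 6*(-(0 + 5)) = 6*(-1*5) = 6*(-5) = -30)
(w(-5)*M(3))*34 = ((-7 + √(7 - 5))*(-30))*34 = ((-7 + √2)*(-30))*34 = (210 - 30*√2)*34 = 7140 - 1020*√2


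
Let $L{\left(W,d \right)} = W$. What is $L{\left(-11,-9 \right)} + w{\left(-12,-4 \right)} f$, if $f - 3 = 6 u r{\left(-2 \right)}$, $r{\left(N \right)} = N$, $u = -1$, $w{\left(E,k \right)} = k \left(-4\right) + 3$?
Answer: $274$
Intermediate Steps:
$w{\left(E,k \right)} = 3 - 4 k$ ($w{\left(E,k \right)} = - 4 k + 3 = 3 - 4 k$)
$f = 15$ ($f = 3 + 6 \left(-1\right) \left(-2\right) = 3 - -12 = 3 + 12 = 15$)
$L{\left(-11,-9 \right)} + w{\left(-12,-4 \right)} f = -11 + \left(3 - -16\right) 15 = -11 + \left(3 + 16\right) 15 = -11 + 19 \cdot 15 = -11 + 285 = 274$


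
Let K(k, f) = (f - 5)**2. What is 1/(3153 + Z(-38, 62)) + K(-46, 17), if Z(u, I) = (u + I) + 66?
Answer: 466993/3243 ≈ 144.00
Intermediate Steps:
K(k, f) = (-5 + f)**2
Z(u, I) = 66 + I + u (Z(u, I) = (I + u) + 66 = 66 + I + u)
1/(3153 + Z(-38, 62)) + K(-46, 17) = 1/(3153 + (66 + 62 - 38)) + (-5 + 17)**2 = 1/(3153 + 90) + 12**2 = 1/3243 + 144 = 466993/3243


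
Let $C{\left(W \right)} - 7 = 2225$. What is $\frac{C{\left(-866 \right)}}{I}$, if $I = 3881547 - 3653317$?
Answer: $\frac{1116}{114115} \approx 0.0097796$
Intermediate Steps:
$C{\left(W \right)} = 2232$ ($C{\left(W \right)} = 7 + 2225 = 2232$)
$I = 228230$ ($I = 3881547 - 3653317 = 228230$)
$\frac{C{\left(-866 \right)}}{I} = \frac{2232}{228230} = 2232 \cdot \frac{1}{228230} = \frac{1116}{114115}$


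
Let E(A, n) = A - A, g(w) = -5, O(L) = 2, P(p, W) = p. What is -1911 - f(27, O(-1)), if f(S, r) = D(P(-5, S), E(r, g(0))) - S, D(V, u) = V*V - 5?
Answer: -1904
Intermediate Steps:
E(A, n) = 0
D(V, u) = -5 + V² (D(V, u) = V² - 5 = -5 + V²)
f(S, r) = 20 - S (f(S, r) = (-5 + (-5)²) - S = (-5 + 25) - S = 20 - S)
-1911 - f(27, O(-1)) = -1911 - (20 - 1*27) = -1911 - (20 - 27) = -1911 - 1*(-7) = -1911 + 7 = -1904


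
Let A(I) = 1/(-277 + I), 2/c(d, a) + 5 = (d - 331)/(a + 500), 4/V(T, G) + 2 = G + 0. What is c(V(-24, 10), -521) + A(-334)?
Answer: 50873/275561 ≈ 0.18462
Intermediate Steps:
V(T, G) = 4/(-2 + G) (V(T, G) = 4/(-2 + (G + 0)) = 4/(-2 + G))
c(d, a) = 2/(-5 + (-331 + d)/(500 + a)) (c(d, a) = 2/(-5 + (d - 331)/(a + 500)) = 2/(-5 + (-331 + d)/(500 + a)))
c(V(-24, 10), -521) + A(-334) = 2*(-500 - 1*(-521))/(2831 - 4/(-2 + 10) + 5*(-521)) + 1/(-277 - 334) = 2*(-500 + 521)/(2831 - 4/8 - 2605) + 1/(-611) = 2*21/(2831 - 4/8 - 2605) - 1/611 = 2*21/(2831 - 1*½ - 2605) - 1/611 = 2*21/(2831 - ½ - 2605) - 1/611 = 2*21/(451/2) - 1/611 = 2*(2/451)*21 - 1/611 = 84/451 - 1/611 = 50873/275561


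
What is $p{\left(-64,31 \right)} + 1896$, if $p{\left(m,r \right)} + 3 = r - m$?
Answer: $1988$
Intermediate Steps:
$p{\left(m,r \right)} = -3 + r - m$ ($p{\left(m,r \right)} = -3 - \left(m - r\right) = -3 + r - m$)
$p{\left(-64,31 \right)} + 1896 = \left(-3 + 31 - -64\right) + 1896 = \left(-3 + 31 + 64\right) + 1896 = 92 + 1896 = 1988$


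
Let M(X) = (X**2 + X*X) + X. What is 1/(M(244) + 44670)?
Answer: 1/163986 ≈ 6.0981e-6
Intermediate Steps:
M(X) = X + 2*X**2 (M(X) = (X**2 + X**2) + X = 2*X**2 + X = X + 2*X**2)
1/(M(244) + 44670) = 1/(244*(1 + 2*244) + 44670) = 1/(244*(1 + 488) + 44670) = 1/(244*489 + 44670) = 1/(119316 + 44670) = 1/163986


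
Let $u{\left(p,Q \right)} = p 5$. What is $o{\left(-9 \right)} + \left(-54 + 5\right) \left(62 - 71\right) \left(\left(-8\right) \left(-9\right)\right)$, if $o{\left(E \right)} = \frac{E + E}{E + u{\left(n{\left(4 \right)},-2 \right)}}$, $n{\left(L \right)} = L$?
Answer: $\frac{349254}{11} \approx 31750.0$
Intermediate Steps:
$u{\left(p,Q \right)} = 5 p$
$o{\left(E \right)} = \frac{2 E}{20 + E}$ ($o{\left(E \right)} = \frac{E + E}{E + 5 \cdot 4} = \frac{2 E}{E + 20} = \frac{2 E}{20 + E}$)
$o{\left(-9 \right)} + \left(-54 + 5\right) \left(62 - 71\right) \left(\left(-8\right) \left(-9\right)\right) = 2 \left(-9\right) \frac{1}{20 - 9} + \left(-54 + 5\right) \left(62 - 71\right) \left(\left(-8\right) \left(-9\right)\right) = 2 \left(-9\right) \frac{1}{11} + \left(-49\right) \left(-9\right) 72 = 2 \left(-9\right) \frac{1}{11} + 441 \cdot 72 = - \frac{18}{11} + 31752 = \frac{349254}{11}$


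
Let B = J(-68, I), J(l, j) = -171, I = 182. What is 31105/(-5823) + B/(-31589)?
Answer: -981580112/183942747 ≈ -5.3363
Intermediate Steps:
B = -171
31105/(-5823) + B/(-31589) = 31105/(-5823) - 171/(-31589) = 31105*(-1/5823) - 171*(-1/31589) = -31105/5823 + 171/31589 = -981580112/183942747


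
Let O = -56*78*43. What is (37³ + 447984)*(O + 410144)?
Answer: 110856977840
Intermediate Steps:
O = -187824 (O = -4368*43 = -187824)
(37³ + 447984)*(O + 410144) = (37³ + 447984)*(-187824 + 410144) = (50653 + 447984)*222320 = 498637*222320 = 110856977840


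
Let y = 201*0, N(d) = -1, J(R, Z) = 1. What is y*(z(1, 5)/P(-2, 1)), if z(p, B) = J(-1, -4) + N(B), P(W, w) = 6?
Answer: 0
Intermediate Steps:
z(p, B) = 0 (z(p, B) = 1 - 1 = 0)
y = 0
y*(z(1, 5)/P(-2, 1)) = 0*(0/6) = 0*(0*(1/6)) = 0*0 = 0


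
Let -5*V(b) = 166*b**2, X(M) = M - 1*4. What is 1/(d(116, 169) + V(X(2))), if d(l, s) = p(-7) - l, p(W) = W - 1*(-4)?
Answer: -5/1259 ≈ -0.0039714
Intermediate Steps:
X(M) = -4 + M (X(M) = M - 4 = -4 + M)
p(W) = 4 + W (p(W) = W + 4 = 4 + W)
d(l, s) = -3 - l (d(l, s) = (4 - 7) - l = -3 - l)
V(b) = -166*b**2/5
1/(d(116, 169) + V(X(2))) = 1/((-3 - 1*116) - 166*(-4 + 2)**2/5) = 1/((-3 - 116) - 166/5*(-2)**2) = 1/(-119 - 166/5*4) = 1/(-119 - 664/5) = 1/(-1259/5) = -5/1259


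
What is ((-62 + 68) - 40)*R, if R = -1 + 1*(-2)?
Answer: 102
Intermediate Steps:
R = -3 (R = -1 - 2 = -3)
((-62 + 68) - 40)*R = ((-62 + 68) - 40)*(-3) = (6 - 40)*(-3) = -34*(-3) = 102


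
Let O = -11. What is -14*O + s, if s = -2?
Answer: 152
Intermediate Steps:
-14*O + s = -14*(-11) - 2 = 154 - 2 = 152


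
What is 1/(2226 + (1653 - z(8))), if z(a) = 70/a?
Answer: 4/15481 ≈ 0.00025838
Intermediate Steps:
1/(2226 + (1653 - z(8))) = 1/(2226 + (1653 - 70/8)) = 1/(2226 + (1653 - 1*35/4)) = 1/(2226 + (1653 - 35/4)) = 1/(2226 + 6577/4) = 1/(15481/4) = 4/15481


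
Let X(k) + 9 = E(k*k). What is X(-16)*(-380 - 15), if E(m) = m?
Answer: -97565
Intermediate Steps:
X(k) = -9 + k² (X(k) = -9 + k*k = -9 + k²)
X(-16)*(-380 - 15) = (-9 + (-16)²)*(-380 - 15) = (-9 + 256)*(-395) = 247*(-395) = -97565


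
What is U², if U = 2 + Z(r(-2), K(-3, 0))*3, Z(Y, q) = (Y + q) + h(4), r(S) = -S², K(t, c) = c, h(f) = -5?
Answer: 625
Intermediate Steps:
Z(Y, q) = -5 + Y + q (Z(Y, q) = (Y + q) - 5 = -5 + Y + q)
U = -25 (U = 2 + (-5 - 1*(-2)² + 0)*3 = 2 + (-5 - 1*4 + 0)*3 = 2 + (-5 - 4 + 0)*3 = 2 - 9*3 = 2 - 27 = -25)
U² = (-25)² = 625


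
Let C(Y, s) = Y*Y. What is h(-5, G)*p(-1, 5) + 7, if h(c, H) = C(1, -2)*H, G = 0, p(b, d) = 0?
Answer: 7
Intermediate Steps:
C(Y, s) = Y**2
h(c, H) = H (h(c, H) = 1**2*H = 1*H = H)
h(-5, G)*p(-1, 5) + 7 = 0*0 + 7 = 0 + 7 = 7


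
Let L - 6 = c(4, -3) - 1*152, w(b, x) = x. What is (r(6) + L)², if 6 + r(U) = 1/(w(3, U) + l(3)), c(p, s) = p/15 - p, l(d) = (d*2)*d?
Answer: 349054489/14400 ≈ 24240.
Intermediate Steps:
l(d) = 2*d² (l(d) = (2*d)*d = 2*d²)
c(p, s) = -14*p/15 (c(p, s) = p*(1/15) - p = p/15 - p = -14*p/15)
r(U) = -6 + 1/(18 + U) (r(U) = -6 + 1/(U + 2*3²) = -6 + 1/(U + 2*9) = -6 + 1/(U + 18) = -6 + 1/(18 + U))
L = -2246/15 (L = 6 + (-14/15*4 - 1*152) = 6 + (-56/15 - 152) = 6 - 2336/15 = -2246/15 ≈ -149.73)
(r(6) + L)² = ((-107 - 6*6)/(18 + 6) - 2246/15)² = ((-107 - 36)/24 - 2246/15)² = ((1/24)*(-143) - 2246/15)² = (-143/24 - 2246/15)² = (-18683/120)² = 349054489/14400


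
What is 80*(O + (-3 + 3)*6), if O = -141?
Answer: -11280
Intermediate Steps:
80*(O + (-3 + 3)*6) = 80*(-141 + (-3 + 3)*6) = 80*(-141 + 0*6) = 80*(-141 + 0) = 80*(-141) = -11280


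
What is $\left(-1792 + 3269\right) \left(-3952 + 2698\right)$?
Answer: $-1852158$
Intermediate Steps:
$\left(-1792 + 3269\right) \left(-3952 + 2698\right) = 1477 \left(-1254\right) = -1852158$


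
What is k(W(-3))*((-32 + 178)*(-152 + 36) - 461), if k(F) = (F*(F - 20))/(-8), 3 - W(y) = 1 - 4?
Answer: -365337/2 ≈ -1.8267e+5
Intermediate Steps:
W(y) = 6 (W(y) = 3 - (1 - 4) = 3 - 1*(-3) = 3 + 3 = 6)
k(F) = -F*(-20 + F)/8 (k(F) = (F*(-20 + F))*(-⅛) = -F*(-20 + F)/8)
k(W(-3))*((-32 + 178)*(-152 + 36) - 461) = ((⅛)*6*(20 - 1*6))*((-32 + 178)*(-152 + 36) - 461) = ((⅛)*6*(20 - 6))*(146*(-116) - 461) = ((⅛)*6*14)*(-16936 - 461) = (21/2)*(-17397) = -365337/2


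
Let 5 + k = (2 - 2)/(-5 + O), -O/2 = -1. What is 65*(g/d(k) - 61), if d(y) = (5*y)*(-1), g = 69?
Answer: -18928/5 ≈ -3785.6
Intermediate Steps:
O = 2 (O = -2*(-1) = 2)
k = -5 (k = -5 + (2 - 2)/(-5 + 2) = -5 + 0/(-3) = -5 + 0*(-⅓) = -5 + 0 = -5)
d(y) = -5*y
65*(g/d(k) - 61) = 65*(69/((-5*(-5))) - 61) = 65*(69/25 - 61) = 65*(-1456/25) = -18928/5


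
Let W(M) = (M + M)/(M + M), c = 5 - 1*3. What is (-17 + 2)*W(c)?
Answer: -15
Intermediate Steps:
c = 2 (c = 5 - 3 = 2)
W(M) = 1 (W(M) = (2*M)/((2*M)) = (2*M)*(1/(2*M)) = 1)
(-17 + 2)*W(c) = (-17 + 2)*1 = -15*1 = -15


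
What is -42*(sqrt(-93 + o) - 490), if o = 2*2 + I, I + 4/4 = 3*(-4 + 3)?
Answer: 20580 - 42*I*sqrt(93) ≈ 20580.0 - 405.03*I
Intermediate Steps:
I = -4 (I = -1 + 3*(-4 + 3) = -1 + 3*(-1) = -1 - 3 = -4)
o = 0 (o = 2*2 - 4 = 4 - 4 = 0)
-42*(sqrt(-93 + o) - 490) = -42*(sqrt(-93 + 0) - 490) = -42*(sqrt(-93) - 490) = -42*(I*sqrt(93) - 490) = -42*(-490 + I*sqrt(93)) = 20580 - 42*I*sqrt(93)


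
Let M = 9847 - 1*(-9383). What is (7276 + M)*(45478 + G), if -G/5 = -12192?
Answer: 2821245628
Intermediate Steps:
G = 60960 (G = -5*(-12192) = 60960)
M = 19230 (M = 9847 + 9383 = 19230)
(7276 + M)*(45478 + G) = (7276 + 19230)*(45478 + 60960) = 26506*106438 = 2821245628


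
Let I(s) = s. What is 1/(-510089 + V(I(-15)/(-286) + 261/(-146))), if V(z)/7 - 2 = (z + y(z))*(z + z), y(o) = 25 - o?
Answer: -10439/5331012825 ≈ -1.9582e-6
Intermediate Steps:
V(z) = 14 + 350*z (V(z) = 14 + 7*((z + (25 - z))*(z + z)) = 14 + 7*(25*(2*z)) = 14 + 7*(50*z) = 14 + 350*z)
1/(-510089 + V(I(-15)/(-286) + 261/(-146))) = 1/(-510089 + (14 + 350*(-15/(-286) + 261/(-146)))) = 1/(-510089 + (14 + 350*(-15*(-1/286) + 261*(-1/146)))) = 1/(-510089 + (14 + 350*(15/286 - 261/146))) = 1/(-510089 + (14 + 350*(-18114/10439))) = 1/(-510089 + (14 - 6339900/10439)) = 1/(-510089 - 6193754/10439) = 1/(-5331012825/10439) = -10439/5331012825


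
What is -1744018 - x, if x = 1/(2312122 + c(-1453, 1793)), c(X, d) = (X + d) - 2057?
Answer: -4029387907291/2310405 ≈ -1.7440e+6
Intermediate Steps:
c(X, d) = -2057 + X + d
x = 1/2310405 (x = 1/(2312122 + (-2057 - 1453 + 1793)) = 1/(2312122 - 1717) = 1/2310405 ≈ 4.3282e-7)
-1744018 - x = -1744018 - 1*1/2310405 = -1744018 - 1/2310405 = -4029387907291/2310405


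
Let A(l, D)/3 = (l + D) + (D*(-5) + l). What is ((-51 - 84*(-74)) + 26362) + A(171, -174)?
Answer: 35641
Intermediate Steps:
A(l, D) = -12*D + 6*l (A(l, D) = 3*((l + D) + (D*(-5) + l)) = 3*((D + l) + (-5*D + l)) = 3*((D + l) + (l - 5*D)) = 3*(-4*D + 2*l) = -12*D + 6*l)
((-51 - 84*(-74)) + 26362) + A(171, -174) = ((-51 - 84*(-74)) + 26362) + (-12*(-174) + 6*171) = ((-51 + 6216) + 26362) + (2088 + 1026) = (6165 + 26362) + 3114 = 32527 + 3114 = 35641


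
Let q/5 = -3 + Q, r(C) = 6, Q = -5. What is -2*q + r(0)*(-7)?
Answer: 38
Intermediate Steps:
q = -40 (q = 5*(-3 - 5) = 5*(-8) = -40)
-2*q + r(0)*(-7) = -2*(-40) + 6*(-7) = 80 - 42 = 38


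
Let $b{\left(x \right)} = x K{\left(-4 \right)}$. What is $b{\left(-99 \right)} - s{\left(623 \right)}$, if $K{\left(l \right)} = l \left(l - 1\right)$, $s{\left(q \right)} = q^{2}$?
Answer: $-390109$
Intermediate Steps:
$K{\left(l \right)} = l \left(-1 + l\right)$
$b{\left(x \right)} = 20 x$ ($b{\left(x \right)} = x \left(- 4 \left(-1 - 4\right)\right) = x \left(\left(-4\right) \left(-5\right)\right) = x 20 = 20 x$)
$b{\left(-99 \right)} - s{\left(623 \right)} = 20 \left(-99\right) - 623^{2} = -1980 - 388129 = -390109$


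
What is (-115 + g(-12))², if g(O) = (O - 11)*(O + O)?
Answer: 190969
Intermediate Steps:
g(O) = 2*O*(-11 + O) (g(O) = (-11 + O)*(2*O) = 2*O*(-11 + O))
(-115 + g(-12))² = (-115 + 2*(-12)*(-11 - 12))² = (-115 + 2*(-12)*(-23))² = (-115 + 552)² = 437² = 190969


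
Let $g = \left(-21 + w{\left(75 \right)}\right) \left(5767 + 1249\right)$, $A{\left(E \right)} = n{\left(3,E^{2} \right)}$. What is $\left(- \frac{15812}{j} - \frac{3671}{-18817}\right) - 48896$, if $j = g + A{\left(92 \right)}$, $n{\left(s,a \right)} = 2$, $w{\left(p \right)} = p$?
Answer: $- \frac{174292216328515}{3564560761} \approx -48896.0$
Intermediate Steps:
$A{\left(E \right)} = 2$
$g = 378864$ ($g = \left(-21 + 75\right) \left(5767 + 1249\right) = 54 \cdot 7016 = 378864$)
$j = 378866$ ($j = 378864 + 2 = 378866$)
$\left(- \frac{15812}{j} - \frac{3671}{-18817}\right) - 48896 = \left(- \frac{15812}{378866} - \frac{3671}{-18817}\right) - 48896 = \left(\left(-15812\right) \frac{1}{378866} - - \frac{3671}{18817}\right) - 48896 = \left(- \frac{7906}{189433} + \frac{3671}{18817}\right) - 48896 = \frac{546641341}{3564560761} - 48896 = - \frac{174292216328515}{3564560761}$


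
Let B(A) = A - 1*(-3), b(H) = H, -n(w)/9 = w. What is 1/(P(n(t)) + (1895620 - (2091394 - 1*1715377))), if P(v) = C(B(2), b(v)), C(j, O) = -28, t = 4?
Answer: 1/1519575 ≈ 6.5808e-7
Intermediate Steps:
n(w) = -9*w
B(A) = 3 + A (B(A) = A + 3 = 3 + A)
P(v) = -28
1/(P(n(t)) + (1895620 - (2091394 - 1*1715377))) = 1/(-28 + (1895620 - (2091394 - 1*1715377))) = 1/(-28 + (1895620 - (2091394 - 1715377))) = 1/(-28 + (1895620 - 1*376017)) = 1/(-28 + (1895620 - 376017)) = 1/(-28 + 1519603) = 1/1519575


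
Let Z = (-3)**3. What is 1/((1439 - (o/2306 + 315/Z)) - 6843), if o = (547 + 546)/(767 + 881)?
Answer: -11400864/61477262255 ≈ -0.00018545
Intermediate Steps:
Z = -27
o = 1093/1648 ≈ 0.66323
1/((1439 - (o/2306 + 315/Z)) - 6843) = 1/((1439 - ((1093/1648)/2306 + 315/(-27))) - 6843) = 1/((1439 - ((1093/1648)*(1/2306) + 315*(-1/27))) - 6843) = 1/((1439 - (1093/3800288 - 35/3)) - 6843) = 1/((1439 - 1*(-133006801/11400864)) - 6843) = 1/((1439 + 133006801/11400864) - 6843) = 1/(16538850097/11400864 - 6843) = 1/(-61477262255/11400864) = -11400864/61477262255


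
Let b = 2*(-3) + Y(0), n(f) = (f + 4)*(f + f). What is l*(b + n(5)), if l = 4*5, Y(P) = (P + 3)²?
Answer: 1860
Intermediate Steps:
Y(P) = (3 + P)²
n(f) = 2*f*(4 + f) (n(f) = (4 + f)*(2*f) = 2*f*(4 + f))
l = 20
b = 3 (b = 2*(-3) + (3 + 0)² = -6 + 3² = -6 + 9 = 3)
l*(b + n(5)) = 20*(3 + 2*5*(4 + 5)) = 20*(3 + 2*5*9) = 20*(3 + 90) = 20*93 = 1860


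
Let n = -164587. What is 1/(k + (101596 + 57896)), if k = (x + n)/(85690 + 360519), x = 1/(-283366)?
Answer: 126440459494/20166195127257205 ≈ 6.2699e-6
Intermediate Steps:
x = -1/283366 ≈ -3.5290e-6
k = -46638359843/126440459494 (k = (-1/283366 - 164587)/(85690 + 360519) = -46638359843/283366/446209 = -46638359843/283366*1/446209 = -46638359843/126440459494 ≈ -0.36886)
1/(k + (101596 + 57896)) = 1/(-46638359843/126440459494 + (101596 + 57896)) = 1/(-46638359843/126440459494 + 159492) = 1/(20166195127257205/126440459494) = 126440459494/20166195127257205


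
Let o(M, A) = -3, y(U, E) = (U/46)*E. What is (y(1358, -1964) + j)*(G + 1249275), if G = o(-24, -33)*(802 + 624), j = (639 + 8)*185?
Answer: 1767184846713/23 ≈ 7.6834e+10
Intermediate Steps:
y(U, E) = E*U/46 (y(U, E) = (U*(1/46))*E = (U/46)*E = E*U/46)
j = 119695 (j = 647*185 = 119695)
G = -4278 (G = -3*(802 + 624) = -3*1426 = -4278)
(y(1358, -1964) + j)*(G + 1249275) = ((1/46)*(-1964)*1358 + 119695)*(-4278 + 1249275) = (-1333556/23 + 119695)*1244997 = (1419429/23)*1244997 = 1767184846713/23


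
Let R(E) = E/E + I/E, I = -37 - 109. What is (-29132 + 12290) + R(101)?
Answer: -1701087/101 ≈ -16842.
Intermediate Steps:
I = -146
R(E) = 1 - 146/E (R(E) = E/E - 146/E = 1 - 146/E)
(-29132 + 12290) + R(101) = (-29132 + 12290) + (-146 + 101)/101 = -16842 + (1/101)*(-45) = -16842 - 45/101 = -1701087/101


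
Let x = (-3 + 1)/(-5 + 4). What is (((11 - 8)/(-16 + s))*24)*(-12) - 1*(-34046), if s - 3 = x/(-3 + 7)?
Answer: 852878/25 ≈ 34115.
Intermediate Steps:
x = 2 (x = -2/(-1) = -2*(-1) = 2)
s = 7/2 (s = 3 + 2/(-3 + 7) = 3 + 2/4 = 3 + (¼)*2 = 3 + ½ = 7/2 ≈ 3.5000)
(((11 - 8)/(-16 + s))*24)*(-12) - 1*(-34046) = (((11 - 8)/(-16 + 7/2))*24)*(-12) - 1*(-34046) = ((3/(-25/2))*24)*(-12) + 34046 = ((3*(-2/25))*24)*(-12) + 34046 = -6/25*24*(-12) + 34046 = -144/25*(-12) + 34046 = 1728/25 + 34046 = 852878/25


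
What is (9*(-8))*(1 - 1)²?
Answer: 0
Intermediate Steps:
(9*(-8))*(1 - 1)² = -72*0² = -72*0 = 0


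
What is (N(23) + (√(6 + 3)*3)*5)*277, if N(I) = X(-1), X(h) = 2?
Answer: 13019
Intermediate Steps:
N(I) = 2
(N(23) + (√(6 + 3)*3)*5)*277 = (2 + (√(6 + 3)*3)*5)*277 = (2 + (√9*3)*5)*277 = (2 + (3*3)*5)*277 = (2 + 9*5)*277 = (2 + 45)*277 = 47*277 = 13019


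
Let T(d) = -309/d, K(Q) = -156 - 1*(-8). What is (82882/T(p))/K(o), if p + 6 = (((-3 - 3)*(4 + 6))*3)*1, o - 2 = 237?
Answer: -1284671/3811 ≈ -337.10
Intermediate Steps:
o = 239 (o = 2 + 237 = 239)
K(Q) = -148 (K(Q) = -156 + 8 = -148)
p = -186 (p = -6 + (((-3 - 3)*(4 + 6))*3)*1 = -6 + (-6*10*3)*1 = -6 - 60*3*1 = -6 - 180*1 = -6 - 180 = -186)
(82882/T(p))/K(o) = (82882/((-309/(-186))))/(-148) = (82882/((-309*(-1/186))))*(-1/148) = (82882/(103/62))*(-1/148) = (82882*(62/103))*(-1/148) = (5138684/103)*(-1/148) = -1284671/3811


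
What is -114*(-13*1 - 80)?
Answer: 10602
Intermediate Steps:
-114*(-13*1 - 80) = -114*(-13 - 80) = -114*(-93) = 10602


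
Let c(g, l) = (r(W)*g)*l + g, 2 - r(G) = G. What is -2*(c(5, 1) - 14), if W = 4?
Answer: 38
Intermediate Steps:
r(G) = 2 - G
c(g, l) = g - 2*g*l (c(g, l) = ((2 - 1*4)*g)*l + g = ((2 - 4)*g)*l + g = (-2*g)*l + g = -2*g*l + g = g - 2*g*l)
-2*(c(5, 1) - 14) = -2*(5*(1 - 2*1) - 14) = -2*(5*(1 - 2) - 14) = -2*(5*(-1) - 14) = -2*(-5 - 14) = -2*(-19) = 38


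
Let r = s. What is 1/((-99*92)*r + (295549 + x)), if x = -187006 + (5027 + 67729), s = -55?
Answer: 1/682239 ≈ 1.4658e-6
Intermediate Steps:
r = -55
x = -114250 (x = -187006 + 72756 = -114250)
1/((-99*92)*r + (295549 + x)) = 1/(-99*92*(-55) + (295549 - 114250)) = 1/(-9108*(-55) + 181299) = 1/(500940 + 181299) = 1/682239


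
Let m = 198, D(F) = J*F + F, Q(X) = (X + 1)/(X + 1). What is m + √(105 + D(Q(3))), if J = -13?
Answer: 198 + √93 ≈ 207.64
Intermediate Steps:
Q(X) = 1 (Q(X) = (1 + X)/(1 + X) = 1)
D(F) = -12*F (D(F) = -13*F + F = -12*F)
m + √(105 + D(Q(3))) = 198 + √(105 - 12*1) = 198 + √(105 - 12) = 198 + √93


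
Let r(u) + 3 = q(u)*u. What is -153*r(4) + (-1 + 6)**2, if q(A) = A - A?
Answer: 484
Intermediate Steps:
q(A) = 0
r(u) = -3 (r(u) = -3 + 0*u = -3 + 0 = -3)
-153*r(4) + (-1 + 6)**2 = -153*(-3) + (-1 + 6)**2 = 459 + 5**2 = 459 + 25 = 484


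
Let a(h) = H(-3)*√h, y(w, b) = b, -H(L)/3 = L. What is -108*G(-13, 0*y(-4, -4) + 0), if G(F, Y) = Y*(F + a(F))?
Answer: 0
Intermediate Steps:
H(L) = -3*L
a(h) = 9*√h (a(h) = (-3*(-3))*√h = 9*√h)
G(F, Y) = Y*(F + 9*√F)
-108*G(-13, 0*y(-4, -4) + 0) = -108*(0*(-4) + 0)*(-13 + 9*√(-13)) = -108*(0 + 0)*(-13 + 9*(I*√13)) = -0*(-13 + 9*I*√13) = -108*0 = 0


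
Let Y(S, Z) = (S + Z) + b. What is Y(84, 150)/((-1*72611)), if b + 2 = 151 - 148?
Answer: -235/72611 ≈ -0.0032364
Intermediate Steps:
b = 1 (b = -2 + (151 - 148) = -2 + 3 = 1)
Y(S, Z) = 1 + S + Z (Y(S, Z) = (S + Z) + 1 = 1 + S + Z)
Y(84, 150)/((-1*72611)) = (1 + 84 + 150)/((-1*72611)) = 235/(-72611) = 235*(-1/72611) = -235/72611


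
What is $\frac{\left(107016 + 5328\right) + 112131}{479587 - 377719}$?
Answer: $\frac{74825}{33956} \approx 2.2036$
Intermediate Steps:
$\frac{\left(107016 + 5328\right) + 112131}{479587 - 377719} = \frac{112344 + 112131}{101868} = 224475 \cdot \frac{1}{101868} = \frac{74825}{33956}$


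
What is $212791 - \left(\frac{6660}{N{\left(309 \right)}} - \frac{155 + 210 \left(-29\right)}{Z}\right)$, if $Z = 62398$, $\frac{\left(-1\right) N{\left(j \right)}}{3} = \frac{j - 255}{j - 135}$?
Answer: $\frac{41172241729}{187194} \approx 2.1994 \cdot 10^{5}$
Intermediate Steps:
$N{\left(j \right)} = - \frac{3 \left(-255 + j\right)}{-135 + j}$ ($N{\left(j \right)} = - 3 \frac{j - 255}{j - 135} = - 3 \frac{-255 + j}{-135 + j} = - \frac{3 \left(-255 + j\right)}{-135 + j}$)
$212791 - \left(\frac{6660}{N{\left(309 \right)}} - \frac{155 + 210 \left(-29\right)}{Z}\right) = 212791 - \left(6660 \frac{-135 + 309}{3 \left(255 - 309\right)} - \frac{155 + 210 \left(-29\right)}{62398}\right) = 212791 - \left(6660 \frac{58}{255 - 309} - \left(155 - 6090\right) \frac{1}{62398}\right) = 212791 - \left(\frac{5935}{62398} + \frac{6660}{3 \cdot \frac{1}{174} \left(-54\right)}\right) = 212791 - \left(\frac{5935}{62398} + \frac{6660}{- \frac{27}{29}}\right) = 212791 - - \frac{1339043275}{187194} = 212791 + \left(- \frac{5935}{62398} + \frac{21460}{3}\right) = 212791 + \frac{1339043275}{187194} = \frac{41172241729}{187194}$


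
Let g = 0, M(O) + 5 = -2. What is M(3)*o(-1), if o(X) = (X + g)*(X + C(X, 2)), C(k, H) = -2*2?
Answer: -35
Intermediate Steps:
M(O) = -7 (M(O) = -5 - 2 = -7)
C(k, H) = -4
o(X) = X*(-4 + X) (o(X) = (X + 0)*(X - 4) = X*(-4 + X))
M(3)*o(-1) = -(-7)*(-4 - 1) = -(-7)*(-5) = -7*5 = -35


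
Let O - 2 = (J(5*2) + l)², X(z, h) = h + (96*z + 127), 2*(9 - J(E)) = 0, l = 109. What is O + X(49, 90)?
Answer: 18847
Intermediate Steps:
J(E) = 9 (J(E) = 9 - ½*0 = 9 + 0 = 9)
X(z, h) = 127 + h + 96*z (X(z, h) = h + (127 + 96*z) = 127 + h + 96*z)
O = 13926 (O = 2 + (9 + 109)² = 2 + 118² = 2 + 13924 = 13926)
O + X(49, 90) = 13926 + (127 + 90 + 96*49) = 13926 + (127 + 90 + 4704) = 13926 + 4921 = 18847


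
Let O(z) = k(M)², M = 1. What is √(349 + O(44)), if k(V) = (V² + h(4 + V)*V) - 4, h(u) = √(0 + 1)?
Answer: √353 ≈ 18.788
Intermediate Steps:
h(u) = 1 (h(u) = √1 = 1)
k(V) = -4 + V + V² (k(V) = (V² + 1*V) - 4 = (V² + V) - 4 = (V + V²) - 4 = -4 + V + V²)
O(z) = 4 (O(z) = (-4 + 1 + 1²)² = (-4 + 1 + 1)² = (-2)² = 4)
√(349 + O(44)) = √(349 + 4) = √353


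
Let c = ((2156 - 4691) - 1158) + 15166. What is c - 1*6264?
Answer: 5209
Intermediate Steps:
c = 11473 (c = (-2535 - 1158) + 15166 = -3693 + 15166 = 11473)
c - 1*6264 = 11473 - 1*6264 = 11473 - 6264 = 5209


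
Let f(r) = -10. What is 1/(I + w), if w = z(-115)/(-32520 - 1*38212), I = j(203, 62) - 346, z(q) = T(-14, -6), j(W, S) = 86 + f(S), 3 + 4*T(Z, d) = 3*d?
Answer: -282928/76390539 ≈ -0.0037037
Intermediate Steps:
T(Z, d) = -¾ + 3*d/4 (T(Z, d) = -¾ + (3*d)/4 = -¾ + 3*d/4)
j(W, S) = 76 (j(W, S) = 86 - 10 = 76)
z(q) = -21/4 (z(q) = -¾ + (¾)*(-6) = -¾ - 9/2 = -21/4)
I = -270 (I = 76 - 346 = -270)
w = 21/282928 (w = -21/(4*(-32520 - 1*38212)) = -21/(4*(-32520 - 38212)) = -21/4/(-70732) = -21/4*(-1/70732) = 21/282928 ≈ 7.4224e-5)
1/(I + w) = 1/(-270 + 21/282928) = 1/(-76390539/282928) = -282928/76390539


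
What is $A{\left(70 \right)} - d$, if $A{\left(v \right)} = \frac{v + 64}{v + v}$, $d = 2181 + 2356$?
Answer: $- \frac{317523}{70} \approx -4536.0$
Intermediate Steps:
$d = 4537$
$A{\left(v \right)} = \frac{64 + v}{2 v}$
$A{\left(70 \right)} - d = \frac{64 + 70}{2 \cdot 70} - 4537 = \frac{1}{2} \cdot \frac{1}{70} \cdot 134 - 4537 = \frac{67}{70} - 4537 = - \frac{317523}{70}$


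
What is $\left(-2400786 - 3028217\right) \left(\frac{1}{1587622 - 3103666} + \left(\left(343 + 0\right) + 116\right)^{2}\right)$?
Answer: $- \frac{1734032602718124889}{1516044} \approx -1.1438 \cdot 10^{12}$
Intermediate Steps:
$\left(-2400786 - 3028217\right) \left(\frac{1}{1587622 - 3103666} + \left(\left(343 + 0\right) + 116\right)^{2}\right) = - 5429003 \left(\frac{1}{-1516044} + \left(343 + 116\right)^{2}\right) = - 5429003 \left(- \frac{1}{1516044} + 459^{2}\right) = - 5429003 \left(- \frac{1}{1516044} + 210681\right) = \left(-5429003\right) \frac{319401665963}{1516044} = - \frac{1734032602718124889}{1516044}$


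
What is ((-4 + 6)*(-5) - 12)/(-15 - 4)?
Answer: 22/19 ≈ 1.1579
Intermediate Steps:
((-4 + 6)*(-5) - 12)/(-15 - 4) = (2*(-5) - 12)/(-19) = -(-10 - 12)/19 = -1/19*(-22) = 22/19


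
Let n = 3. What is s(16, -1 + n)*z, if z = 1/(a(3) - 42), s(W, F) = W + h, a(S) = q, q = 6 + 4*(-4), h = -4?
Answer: -3/13 ≈ -0.23077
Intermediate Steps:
q = -10 (q = 6 - 16 = -10)
a(S) = -10
s(W, F) = -4 + W (s(W, F) = W - 4 = -4 + W)
z = -1/52 (z = 1/(-10 - 42) = 1/(-52) = -1/52 ≈ -0.019231)
s(16, -1 + n)*z = (-4 + 16)*(-1/52) = 12*(-1/52) = -3/13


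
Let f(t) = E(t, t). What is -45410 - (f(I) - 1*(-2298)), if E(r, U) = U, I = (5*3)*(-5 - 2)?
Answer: -47603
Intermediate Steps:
I = -105 (I = 15*(-7) = -105)
f(t) = t
-45410 - (f(I) - 1*(-2298)) = -45410 - (-105 - 1*(-2298)) = -45410 - (-105 + 2298) = -45410 - 1*2193 = -45410 - 2193 = -47603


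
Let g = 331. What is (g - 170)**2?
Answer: 25921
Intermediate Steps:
(g - 170)**2 = (331 - 170)**2 = 161**2 = 25921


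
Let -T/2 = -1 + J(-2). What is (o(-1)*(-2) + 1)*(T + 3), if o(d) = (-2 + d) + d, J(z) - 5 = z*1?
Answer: -9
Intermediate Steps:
J(z) = 5 + z (J(z) = 5 + z*1 = 5 + z)
o(d) = -2 + 2*d
T = -4 (T = -2*(-1 + (5 - 2)) = -2*(-1 + 3) = -2*2 = -4)
(o(-1)*(-2) + 1)*(T + 3) = ((-2 + 2*(-1))*(-2) + 1)*(-4 + 3) = ((-2 - 2)*(-2) + 1)*(-1) = (-4*(-2) + 1)*(-1) = (8 + 1)*(-1) = 9*(-1) = -9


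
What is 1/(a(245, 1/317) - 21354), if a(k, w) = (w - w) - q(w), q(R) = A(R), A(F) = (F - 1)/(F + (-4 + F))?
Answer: -633/13517240 ≈ -4.6829e-5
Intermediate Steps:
A(F) = (-1 + F)/(-4 + 2*F)
q(R) = (-1 + R)/(2*(-2 + R))
a(k, w) = -(-1 + w)/(2*(-2 + w)) (a(k, w) = (w - w) - (-1 + w)/(2*(-2 + w)) = 0 - (-1 + w)/(2*(-2 + w)) = -(-1 + w)/(2*(-2 + w)))
1/(a(245, 1/317) - 21354) = 1/((1 - 1/317)/(2*(-2 + 1/317)) - 21354) = 1/((1 - 1*1/317)/(2*(-2 + 1/317)) - 21354) = 1/((1 - 1/317)/(2*(-633/317)) - 21354) = 1/((1/2)*(-317/633)*(316/317) - 21354) = 1/(-158/633 - 21354) = 1/(-13517240/633) = -633/13517240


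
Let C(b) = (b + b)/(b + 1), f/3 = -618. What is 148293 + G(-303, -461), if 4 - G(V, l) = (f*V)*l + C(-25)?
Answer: 3109446923/12 ≈ 2.5912e+8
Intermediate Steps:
f = -1854 (f = 3*(-618) = -1854)
C(b) = 2*b/(1 + b) (C(b) = (2*b)/(1 + b) = 2*b/(1 + b))
G(V, l) = 23/12 + 1854*V*l (G(V, l) = 4 - ((-1854*V)*l + 2*(-25)/(1 - 25)) = 4 - (-1854*V*l + 2*(-25)/(-24)) = 4 - (-1854*V*l + 2*(-25)*(-1/24)) = 4 - (-1854*V*l + 25/12) = 4 - (25/12 - 1854*V*l) = 4 + (-25/12 + 1854*V*l) = 23/12 + 1854*V*l)
148293 + G(-303, -461) = 148293 + (23/12 + 1854*(-303)*(-461)) = 148293 + (23/12 + 258972282) = 148293 + 3107667407/12 = 3109446923/12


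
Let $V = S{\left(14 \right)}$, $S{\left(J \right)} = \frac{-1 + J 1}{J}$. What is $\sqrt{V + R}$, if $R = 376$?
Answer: $\frac{\sqrt{73878}}{14} \approx 19.415$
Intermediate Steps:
$S{\left(J \right)} = \frac{-1 + J}{J}$
$V = \frac{13}{14}$ ($V = \frac{-1 + 14}{14} = \frac{1}{14} \cdot 13 = \frac{13}{14} \approx 0.92857$)
$\sqrt{V + R} = \sqrt{\frac{13}{14} + 376} = \sqrt{\frac{5277}{14}} = \frac{\sqrt{73878}}{14}$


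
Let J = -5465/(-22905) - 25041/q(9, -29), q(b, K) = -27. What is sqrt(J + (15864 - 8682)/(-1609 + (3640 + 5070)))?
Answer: sqrt(149782963553418)/401601 ≈ 30.474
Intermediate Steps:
J = 1416572/1527 (J = -5465/(-22905) - 25041/(-27) = -5465*(-1/22905) - 25041*(-1/27) = 1093/4581 + 8347/9 = 1416572/1527 ≈ 927.68)
sqrt(J + (15864 - 8682)/(-1609 + (3640 + 5070))) = sqrt(1416572/1527 + (15864 - 8682)/(-1609 + (3640 + 5070))) = sqrt(1416572/1527 + 7182/(-1609 + 8710)) = sqrt(1416572/1527 + 7182/7101) = sqrt(1416572/1527 + 7182*(1/7101)) = sqrt(1416572/1527 + 266/263) = sqrt(372964618/401601) = sqrt(149782963553418)/401601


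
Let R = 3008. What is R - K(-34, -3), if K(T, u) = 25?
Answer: 2983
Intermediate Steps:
R - K(-34, -3) = 3008 - 1*25 = 3008 - 25 = 2983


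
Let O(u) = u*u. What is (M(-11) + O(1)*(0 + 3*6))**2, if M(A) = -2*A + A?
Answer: 841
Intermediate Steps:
O(u) = u**2
M(A) = -A
(M(-11) + O(1)*(0 + 3*6))**2 = (-1*(-11) + 1**2*(0 + 3*6))**2 = (11 + 1*(0 + 18))**2 = (11 + 1*18)**2 = (11 + 18)**2 = 29**2 = 841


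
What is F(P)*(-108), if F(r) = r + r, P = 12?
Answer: -2592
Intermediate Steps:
F(r) = 2*r
F(P)*(-108) = (2*12)*(-108) = 24*(-108) = -2592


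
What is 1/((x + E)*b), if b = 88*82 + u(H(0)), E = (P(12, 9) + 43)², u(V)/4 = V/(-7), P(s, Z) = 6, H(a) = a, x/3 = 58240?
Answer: 1/1278105136 ≈ 7.8241e-10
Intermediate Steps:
x = 174720 (x = 3*58240 = 174720)
u(V) = -4*V/7 (u(V) = 4*(V/(-7)) = 4*(V*(-⅐)) = 4*(-V/7) = -4*V/7)
E = 2401 (E = (6 + 43)² = 49² = 2401)
b = 7216 (b = 88*82 - 4/7*0 = 7216 + 0 = 7216)
1/((x + E)*b) = 1/((174720 + 2401)*7216) = (1/7216)/177121 = (1/177121)*(1/7216) = 1/1278105136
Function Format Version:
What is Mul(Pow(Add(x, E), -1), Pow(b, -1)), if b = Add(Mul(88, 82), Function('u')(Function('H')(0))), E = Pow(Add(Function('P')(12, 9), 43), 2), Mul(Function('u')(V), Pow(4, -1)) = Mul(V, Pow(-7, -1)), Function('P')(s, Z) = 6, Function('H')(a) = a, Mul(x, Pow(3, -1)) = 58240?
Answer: Rational(1, 1278105136) ≈ 7.8241e-10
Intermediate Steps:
x = 174720 (x = Mul(3, 58240) = 174720)
Function('u')(V) = Mul(Rational(-4, 7), V) (Function('u')(V) = Mul(4, Mul(V, Pow(-7, -1))) = Mul(4, Mul(V, Rational(-1, 7))) = Mul(4, Mul(Rational(-1, 7), V)) = Mul(Rational(-4, 7), V))
E = 2401 (E = Pow(Add(6, 43), 2) = Pow(49, 2) = 2401)
b = 7216 (b = Add(Mul(88, 82), Mul(Rational(-4, 7), 0)) = Add(7216, 0) = 7216)
Mul(Pow(Add(x, E), -1), Pow(b, -1)) = Mul(Pow(Add(174720, 2401), -1), Pow(7216, -1)) = Mul(Pow(177121, -1), Rational(1, 7216)) = Mul(Rational(1, 177121), Rational(1, 7216)) = Rational(1, 1278105136)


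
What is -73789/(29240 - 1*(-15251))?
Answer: -73789/44491 ≈ -1.6585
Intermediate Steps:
-73789/(29240 - 1*(-15251)) = -73789/(29240 + 15251) = -73789/44491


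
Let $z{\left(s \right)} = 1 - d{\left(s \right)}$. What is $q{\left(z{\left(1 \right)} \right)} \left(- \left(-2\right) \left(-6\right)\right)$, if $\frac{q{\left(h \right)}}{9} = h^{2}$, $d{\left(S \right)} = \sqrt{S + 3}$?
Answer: $-108$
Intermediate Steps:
$d{\left(S \right)} = \sqrt{3 + S}$
$z{\left(s \right)} = 1 - \sqrt{3 + s}$
$q{\left(h \right)} = 9 h^{2}$
$q{\left(z{\left(1 \right)} \right)} \left(- \left(-2\right) \left(-6\right)\right) = 9 \left(1 - \sqrt{3 + 1}\right)^{2} \left(- \left(-2\right) \left(-6\right)\right) = 9 \left(1 - \sqrt{4}\right)^{2} \left(\left(-1\right) 12\right) = 9 \left(1 - 2\right)^{2} \left(-12\right) = 9 \left(-1\right)^{2} \left(-12\right) = 9 \cdot 1 \left(-12\right) = 9 \left(-12\right) = -108$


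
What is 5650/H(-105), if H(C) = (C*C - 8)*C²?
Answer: 226/4858497 ≈ 4.6516e-5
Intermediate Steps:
H(C) = C²*(-8 + C²) (H(C) = (C² - 8)*C² = (-8 + C²)*C² = C²*(-8 + C²))
5650/H(-105) = 5650/(((-105)²*(-8 + (-105)²))) = 5650/((11025*(-8 + 11025))) = 5650/((11025*11017)) = 5650/121462425 = 5650*(1/121462425) = 226/4858497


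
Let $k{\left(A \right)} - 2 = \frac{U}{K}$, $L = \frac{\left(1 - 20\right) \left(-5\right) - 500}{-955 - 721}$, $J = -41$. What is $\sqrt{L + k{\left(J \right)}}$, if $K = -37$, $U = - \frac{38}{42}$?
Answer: $\frac{\sqrt{960747156579}}{651126} \approx 1.5054$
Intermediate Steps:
$U = - \frac{19}{21}$ ($U = \left(-38\right) \frac{1}{42} = - \frac{19}{21} \approx -0.90476$)
$L = \frac{405}{1676}$ ($L = \frac{\left(-19\right) \left(-5\right) - 500}{-1676} = \left(95 - 500\right) \left(- \frac{1}{1676}\right) = \left(-405\right) \left(- \frac{1}{1676}\right) = \frac{405}{1676} \approx 0.24165$)
$k{\left(A \right)} = \frac{1573}{777}$ ($k{\left(A \right)} = 2 - \frac{19}{21 \left(-37\right)} = 2 - - \frac{19}{777} = 2 + \frac{19}{777} = \frac{1573}{777}$)
$\sqrt{L + k{\left(J \right)}} = \sqrt{\frac{405}{1676} + \frac{1573}{777}} = \sqrt{\frac{2951033}{1302252}} = \frac{\sqrt{960747156579}}{651126}$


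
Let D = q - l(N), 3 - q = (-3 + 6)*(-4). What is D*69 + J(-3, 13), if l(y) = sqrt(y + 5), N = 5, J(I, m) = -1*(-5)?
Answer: 1040 - 69*sqrt(10) ≈ 821.80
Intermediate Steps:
J(I, m) = 5
q = 15 (q = 3 - (-3 + 6)*(-4) = 3 - 3*(-4) = 3 - 1*(-12) = 3 + 12 = 15)
l(y) = sqrt(5 + y)
D = 15 - sqrt(10) (D = 15 - sqrt(5 + 5) = 15 - sqrt(10) ≈ 11.838)
D*69 + J(-3, 13) = (15 - sqrt(10))*69 + 5 = (1035 - 69*sqrt(10)) + 5 = 1040 - 69*sqrt(10)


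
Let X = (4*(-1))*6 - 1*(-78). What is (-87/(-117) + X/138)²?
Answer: 1036324/804609 ≈ 1.2880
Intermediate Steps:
X = 54 (X = -4*6 + 78 = -24 + 78 = 54)
(-87/(-117) + X/138)² = (-87/(-117) + 54/138)² = (-87*(-1/117) + 54*(1/138))² = (29/39 + 9/23)² = (1018/897)² = 1036324/804609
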